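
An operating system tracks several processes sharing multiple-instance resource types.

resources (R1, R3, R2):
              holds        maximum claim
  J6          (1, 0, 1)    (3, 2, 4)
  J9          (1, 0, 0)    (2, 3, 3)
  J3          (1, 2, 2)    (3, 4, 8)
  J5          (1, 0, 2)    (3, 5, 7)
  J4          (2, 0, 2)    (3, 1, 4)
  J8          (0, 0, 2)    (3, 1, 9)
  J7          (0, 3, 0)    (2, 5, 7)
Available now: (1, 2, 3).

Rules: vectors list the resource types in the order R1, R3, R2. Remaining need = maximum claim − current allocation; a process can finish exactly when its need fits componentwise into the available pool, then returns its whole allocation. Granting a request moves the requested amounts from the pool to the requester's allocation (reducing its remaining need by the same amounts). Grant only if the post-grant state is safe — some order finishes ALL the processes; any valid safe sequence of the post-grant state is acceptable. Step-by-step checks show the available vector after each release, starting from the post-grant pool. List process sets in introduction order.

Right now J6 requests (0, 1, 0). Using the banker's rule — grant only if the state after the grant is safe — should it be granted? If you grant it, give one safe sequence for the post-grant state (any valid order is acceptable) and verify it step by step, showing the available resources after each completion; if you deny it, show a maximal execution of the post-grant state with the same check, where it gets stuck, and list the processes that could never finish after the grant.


GRANT: granting preserves safety; a valid post-grant sequence is J4, J6, J3, J8, J7, J9, J5.
Key observation: even at the reduced pool (1, 1, 3), J4 fits immediately, so safety survives the grant.
Check on the post-grant state, step by step:
  pool = (1, 1, 3)
  run J4 (needs (1, 1, 2), free (1, 1, 3)); after release of (2, 0, 2) the pool is (3, 1, 5)
  run J6 (needs (2, 1, 3), free (3, 1, 5)); after release of (1, 1, 1) the pool is (4, 2, 6)
  run J3 (needs (2, 2, 6), free (4, 2, 6)); after release of (1, 2, 2) the pool is (5, 4, 8)
  run J8 (needs (3, 1, 7), free (5, 4, 8)); after release of (0, 0, 2) the pool is (5, 4, 10)
  run J7 (needs (2, 2, 7), free (5, 4, 10)); after release of (0, 3, 0) the pool is (5, 7, 10)
  run J9 (needs (1, 3, 3), free (5, 7, 10)); after release of (1, 0, 0) the pool is (6, 7, 10)
  run J5 (needs (2, 5, 5), free (6, 7, 10)); after release of (1, 0, 2) the pool is (7, 7, 12)


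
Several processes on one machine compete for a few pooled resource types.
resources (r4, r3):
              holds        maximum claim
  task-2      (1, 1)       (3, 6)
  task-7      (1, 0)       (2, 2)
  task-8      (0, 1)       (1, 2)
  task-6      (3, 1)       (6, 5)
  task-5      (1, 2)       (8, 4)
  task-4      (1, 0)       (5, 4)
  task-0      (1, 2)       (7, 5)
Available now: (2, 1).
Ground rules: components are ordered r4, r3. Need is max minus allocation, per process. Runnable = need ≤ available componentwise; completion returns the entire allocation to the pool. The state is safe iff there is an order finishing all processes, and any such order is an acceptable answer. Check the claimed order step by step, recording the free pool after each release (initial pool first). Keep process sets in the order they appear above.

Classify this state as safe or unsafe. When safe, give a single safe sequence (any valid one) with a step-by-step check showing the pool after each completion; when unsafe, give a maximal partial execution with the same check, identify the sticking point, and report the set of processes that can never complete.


The state is UNSAFE.
Key observation: after task-8, task-7 the pool peaks at (3, 2), and each blocked process is short somewhere: task-2 on r3; task-6 on r3; task-5 on r4; task-4 on r4, r3; task-0 on r4, r3.
A maximal execution: task-8, task-7 — then nothing else fits. Verifying each step:
  pool = (2, 1)
  task-8: need (1, 1) fits (2, 1); releases (0, 1), pool now (2, 2)
  task-7: need (1, 2) fits (2, 2); releases (1, 0), pool now (3, 2)
  task-2 cannot run: need (2, 5) vs free (3, 2) (insufficient r3)
  task-6 cannot run: need (3, 4) vs free (3, 2) (insufficient r3)
  task-5 cannot run: need (7, 2) vs free (3, 2) (insufficient r4)
  task-4 cannot run: need (4, 4) vs free (3, 2) (insufficient r4 and r3)
  task-0 cannot run: need (6, 3) vs free (3, 2) (insufficient r4 and r3)
Permanently blocked: task-2, task-6, task-5, task-4 and task-0.


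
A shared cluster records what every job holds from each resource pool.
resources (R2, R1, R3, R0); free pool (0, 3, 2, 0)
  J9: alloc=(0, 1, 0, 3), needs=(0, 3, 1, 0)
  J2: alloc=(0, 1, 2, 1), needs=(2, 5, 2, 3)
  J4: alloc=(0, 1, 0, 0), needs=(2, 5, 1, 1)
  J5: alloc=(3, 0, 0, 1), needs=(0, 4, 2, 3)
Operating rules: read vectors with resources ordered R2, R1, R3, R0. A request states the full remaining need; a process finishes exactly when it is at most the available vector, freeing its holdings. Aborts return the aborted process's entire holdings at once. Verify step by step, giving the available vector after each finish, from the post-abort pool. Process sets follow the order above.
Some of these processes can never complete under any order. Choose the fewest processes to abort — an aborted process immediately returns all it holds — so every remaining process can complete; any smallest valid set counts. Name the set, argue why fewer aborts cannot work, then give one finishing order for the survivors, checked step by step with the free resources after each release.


The answer: abort J4.
Key observation: J2 had no path to completion before; after the abort of J4 ((0, 1, 0, 0) returned), step 3 is where it fits.
Minimality: the empty abort set fails — the state is deadlocked as it stands.
Survivors finish in the order: J9, J5, J2. Verifying each step (pool after the aborts first):
  pool = (0, 4, 2, 0)
  run J9 (needs (0, 3, 1, 0), free (0, 4, 2, 0)); after release of (0, 1, 0, 3) the pool is (0, 5, 2, 3)
  run J5 (needs (0, 4, 2, 3), free (0, 5, 2, 3)); after release of (3, 0, 0, 1) the pool is (3, 5, 2, 4)
  run J2 (needs (2, 5, 2, 3), free (3, 5, 2, 4)); after release of (0, 1, 2, 1) the pool is (3, 6, 4, 5)


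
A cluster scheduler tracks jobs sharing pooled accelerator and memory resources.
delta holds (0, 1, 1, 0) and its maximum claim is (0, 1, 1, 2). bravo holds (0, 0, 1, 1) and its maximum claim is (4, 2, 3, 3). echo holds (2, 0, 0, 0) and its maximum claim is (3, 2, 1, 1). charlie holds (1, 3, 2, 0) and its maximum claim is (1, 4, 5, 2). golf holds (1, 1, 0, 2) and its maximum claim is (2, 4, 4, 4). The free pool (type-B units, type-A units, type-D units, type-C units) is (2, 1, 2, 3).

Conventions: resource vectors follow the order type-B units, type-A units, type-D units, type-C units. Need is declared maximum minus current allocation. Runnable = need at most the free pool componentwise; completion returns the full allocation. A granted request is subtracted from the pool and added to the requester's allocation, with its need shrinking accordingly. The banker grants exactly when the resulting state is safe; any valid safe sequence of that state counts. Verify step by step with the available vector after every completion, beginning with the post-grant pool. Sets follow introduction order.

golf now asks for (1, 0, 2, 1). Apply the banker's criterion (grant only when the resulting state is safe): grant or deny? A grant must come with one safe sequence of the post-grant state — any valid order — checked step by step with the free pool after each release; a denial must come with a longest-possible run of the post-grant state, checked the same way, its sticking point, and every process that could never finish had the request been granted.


DENY. Granting would leave the state unsafe.
Key observation: the wall is type-D units: completing delta, echo brings the pool only to (3, 2, 1, 2), and all the rest need more.
Pretend the grant happened; the run delta, echo goes as far as possible. Step-by-step check:
  pool = (1, 1, 0, 2)
  run delta (needs (0, 0, 0, 2), free (1, 1, 0, 2)); after release of (0, 1, 1, 0) the pool is (1, 2, 1, 2)
  run echo (needs (1, 2, 1, 1), free (1, 2, 1, 2)); after release of (2, 0, 0, 0) the pool is (3, 2, 1, 2)
  bravo still needs (4, 2, 2, 2) but only (3, 2, 1, 2) is free — short on type-B units and type-D units
  charlie still needs (0, 1, 3, 2) but only (3, 2, 1, 2) is free — short on type-D units
  golf still needs (0, 3, 2, 1) but only (3, 2, 1, 2) is free — short on type-A units and type-D units
Processes that could never finish after the grant: bravo, charlie and golf.


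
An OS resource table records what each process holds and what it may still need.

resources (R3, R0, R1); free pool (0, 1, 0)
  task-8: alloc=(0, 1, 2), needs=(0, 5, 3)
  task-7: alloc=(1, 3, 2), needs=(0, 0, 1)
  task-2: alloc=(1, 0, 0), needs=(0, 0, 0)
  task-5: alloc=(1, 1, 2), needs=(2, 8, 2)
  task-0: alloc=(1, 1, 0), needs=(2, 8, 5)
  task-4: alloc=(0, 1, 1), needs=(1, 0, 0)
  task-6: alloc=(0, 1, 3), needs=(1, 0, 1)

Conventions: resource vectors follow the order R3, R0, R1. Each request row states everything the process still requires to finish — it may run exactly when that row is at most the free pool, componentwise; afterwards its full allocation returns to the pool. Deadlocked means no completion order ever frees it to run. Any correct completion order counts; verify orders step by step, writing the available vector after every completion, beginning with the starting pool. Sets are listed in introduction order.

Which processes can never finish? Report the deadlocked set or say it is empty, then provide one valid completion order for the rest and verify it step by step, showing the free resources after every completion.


Deadlocked set: task-5 and task-0.
Key observation: no order helps: past task-2, task-4, task-7, task-8, task-6, the free pool tops out at (2, 7, 8), below what each blocked process needs in R0.
The rest can finish in the order task-2, task-4, task-7, task-8, task-6. Walking it through:
  pool = (0, 1, 0)
  run task-2 (needs (0, 0, 0), free (0, 1, 0)); after release of (1, 0, 0) the pool is (1, 1, 0)
  run task-4 (needs (1, 0, 0), free (1, 1, 0)); after release of (0, 1, 1) the pool is (1, 2, 1)
  run task-7 (needs (0, 0, 1), free (1, 2, 1)); after release of (1, 3, 2) the pool is (2, 5, 3)
  run task-8 (needs (0, 5, 3), free (2, 5, 3)); after release of (0, 1, 2) the pool is (2, 6, 5)
  run task-6 (needs (1, 0, 1), free (2, 6, 5)); after release of (0, 1, 3) the pool is (2, 7, 8)
None of the blocked processes ever fits:
  task-5 still needs (2, 8, 2) but only (2, 7, 8) is free — short on R0
  task-0 still needs (2, 8, 5) but only (2, 7, 8) is free — short on R0


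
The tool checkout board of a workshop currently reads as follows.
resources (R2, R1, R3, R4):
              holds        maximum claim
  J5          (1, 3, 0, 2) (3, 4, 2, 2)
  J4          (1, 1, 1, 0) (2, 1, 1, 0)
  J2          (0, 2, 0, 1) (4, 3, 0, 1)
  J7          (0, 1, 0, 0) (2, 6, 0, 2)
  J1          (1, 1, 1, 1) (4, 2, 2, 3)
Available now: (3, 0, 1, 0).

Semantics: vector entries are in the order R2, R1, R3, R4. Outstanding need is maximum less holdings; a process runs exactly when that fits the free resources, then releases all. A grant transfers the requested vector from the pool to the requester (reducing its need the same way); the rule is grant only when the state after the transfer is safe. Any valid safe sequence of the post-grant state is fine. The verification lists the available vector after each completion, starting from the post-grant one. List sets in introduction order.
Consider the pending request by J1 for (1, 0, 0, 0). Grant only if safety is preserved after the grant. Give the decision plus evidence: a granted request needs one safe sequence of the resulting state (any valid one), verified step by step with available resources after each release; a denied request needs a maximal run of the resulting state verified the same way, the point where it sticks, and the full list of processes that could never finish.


GRANT: granting preserves safety; a valid post-grant sequence is J4, J5, J1, J2, J7.
Key observation: even at the reduced pool (2, 0, 1, 0), J4 fits immediately, so safety survives the grant.
Check on the post-grant state, step by step:
  pool = (2, 0, 1, 0)
  run J4 (needs (1, 0, 0, 0), free (2, 0, 1, 0)); after release of (1, 1, 1, 0) the pool is (3, 1, 2, 0)
  run J5 (needs (2, 1, 2, 0), free (3, 1, 2, 0)); after release of (1, 3, 0, 2) the pool is (4, 4, 2, 2)
  run J1 (needs (2, 1, 1, 2), free (4, 4, 2, 2)); after release of (2, 1, 1, 1) the pool is (6, 5, 3, 3)
  run J2 (needs (4, 1, 0, 0), free (6, 5, 3, 3)); after release of (0, 2, 0, 1) the pool is (6, 7, 3, 4)
  run J7 (needs (2, 5, 0, 2), free (6, 7, 3, 4)); after release of (0, 1, 0, 0) the pool is (6, 8, 3, 4)


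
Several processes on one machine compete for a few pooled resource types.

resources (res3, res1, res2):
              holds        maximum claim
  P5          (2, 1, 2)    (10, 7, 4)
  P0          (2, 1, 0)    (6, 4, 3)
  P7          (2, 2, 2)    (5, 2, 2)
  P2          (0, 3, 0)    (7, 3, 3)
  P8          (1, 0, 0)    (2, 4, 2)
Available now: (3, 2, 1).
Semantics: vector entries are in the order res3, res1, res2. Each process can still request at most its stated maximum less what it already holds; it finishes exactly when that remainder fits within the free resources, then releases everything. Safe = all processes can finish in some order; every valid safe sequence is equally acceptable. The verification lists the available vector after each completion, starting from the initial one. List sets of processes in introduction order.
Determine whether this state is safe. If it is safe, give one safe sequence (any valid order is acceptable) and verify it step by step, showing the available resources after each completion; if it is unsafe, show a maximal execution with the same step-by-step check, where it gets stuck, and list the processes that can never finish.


SAFE — a valid safe sequence is P7, P0, P8, P2, P5.
Key observation: at P7 the run first touches a limit — (3, 0, 0) against (3, 2, 1), exact on a resource it actually requests.
Walking it through:
  pool = (3, 2, 1)
  P7 needs (3, 0, 0) <= (3, 2, 1) -> finishes; pool += (2, 2, 2) = (5, 4, 3)
  P0 needs (4, 3, 3) <= (5, 4, 3) -> finishes; pool += (2, 1, 0) = (7, 5, 3)
  P8 needs (1, 4, 2) <= (7, 5, 3) -> finishes; pool += (1, 0, 0) = (8, 5, 3)
  P2 needs (7, 0, 3) <= (8, 5, 3) -> finishes; pool += (0, 3, 0) = (8, 8, 3)
  P5 needs (8, 6, 2) <= (8, 8, 3) -> finishes; pool += (2, 1, 2) = (10, 9, 5)


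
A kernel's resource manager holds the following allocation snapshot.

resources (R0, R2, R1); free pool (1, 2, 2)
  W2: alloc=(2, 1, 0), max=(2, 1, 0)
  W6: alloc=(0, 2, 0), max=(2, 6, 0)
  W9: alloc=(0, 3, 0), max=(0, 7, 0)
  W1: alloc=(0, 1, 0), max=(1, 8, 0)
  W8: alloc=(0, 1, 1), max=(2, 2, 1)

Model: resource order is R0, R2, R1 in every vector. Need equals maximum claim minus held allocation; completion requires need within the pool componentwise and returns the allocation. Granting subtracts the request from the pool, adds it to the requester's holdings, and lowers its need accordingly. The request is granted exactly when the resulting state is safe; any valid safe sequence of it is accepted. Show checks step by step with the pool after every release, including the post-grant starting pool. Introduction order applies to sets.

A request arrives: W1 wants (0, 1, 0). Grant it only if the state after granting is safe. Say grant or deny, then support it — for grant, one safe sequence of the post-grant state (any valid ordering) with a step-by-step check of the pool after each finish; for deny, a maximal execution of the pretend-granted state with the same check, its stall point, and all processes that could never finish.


DENY — the pretend-granted state is unsafe.
Key observation: after W2, W8 complete, (3, 3, 3) is the best the pool ever gets, yet each leftover process wants more R2.
After a pretend grant, a maximal execution: W2, W8 — then nothing else fits. Check, step by step:
  pool = (1, 1, 2)
  run W2 (needs (0, 0, 0), free (1, 1, 2)); after release of (2, 1, 0) the pool is (3, 2, 2)
  run W8 (needs (2, 1, 0), free (3, 2, 2)); after release of (0, 1, 1) the pool is (3, 3, 3)
  W6 cannot run: need (2, 4, 0) vs free (3, 3, 3) (insufficient R2)
  W9 cannot run: need (0, 4, 0) vs free (3, 3, 3) (insufficient R2)
  W1 cannot run: need (1, 6, 0) vs free (3, 3, 3) (insufficient R2)
Post-grant, the permanently blocked set is W6, W9 and W1.


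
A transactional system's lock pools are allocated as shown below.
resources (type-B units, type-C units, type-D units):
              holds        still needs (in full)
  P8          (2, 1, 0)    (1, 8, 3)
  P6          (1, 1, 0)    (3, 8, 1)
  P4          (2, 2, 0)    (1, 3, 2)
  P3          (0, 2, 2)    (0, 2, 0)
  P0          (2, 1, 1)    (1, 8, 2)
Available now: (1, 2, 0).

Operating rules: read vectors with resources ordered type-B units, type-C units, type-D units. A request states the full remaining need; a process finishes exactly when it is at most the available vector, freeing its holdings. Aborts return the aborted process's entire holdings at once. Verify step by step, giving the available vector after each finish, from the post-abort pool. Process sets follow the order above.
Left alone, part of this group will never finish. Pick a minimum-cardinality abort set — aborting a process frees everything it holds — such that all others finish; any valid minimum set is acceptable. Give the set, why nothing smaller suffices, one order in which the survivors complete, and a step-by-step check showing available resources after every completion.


Abort P6 and P0.
Key observation: the deadlocked P8 becomes finishable only because P6 and P0 released (3, 2, 1); it completes at step 3 below.
Why nothing smaller works — every single abort fails: P8 alone leaves P6 blocked (short on type-C units); P6 alone leaves P8 blocked (short on type-C units and type-D units); P4 alone leaves P8 blocked (short on type-C units and type-D units); P3 alone leaves P8 blocked (short on type-C units and type-D units); P0 alone leaves P8 blocked (short on type-C units).
Survivors finish in the order: P3, P4, P8. Check, step by step (pool after the aborts first):
  pool = (4, 4, 1)
  run P3 (needs (0, 2, 0), free (4, 4, 1)); after release of (0, 2, 2) the pool is (4, 6, 3)
  run P4 (needs (1, 3, 2), free (4, 6, 3)); after release of (2, 2, 0) the pool is (6, 8, 3)
  run P8 (needs (1, 8, 3), free (6, 8, 3)); after release of (2, 1, 0) the pool is (8, 9, 3)


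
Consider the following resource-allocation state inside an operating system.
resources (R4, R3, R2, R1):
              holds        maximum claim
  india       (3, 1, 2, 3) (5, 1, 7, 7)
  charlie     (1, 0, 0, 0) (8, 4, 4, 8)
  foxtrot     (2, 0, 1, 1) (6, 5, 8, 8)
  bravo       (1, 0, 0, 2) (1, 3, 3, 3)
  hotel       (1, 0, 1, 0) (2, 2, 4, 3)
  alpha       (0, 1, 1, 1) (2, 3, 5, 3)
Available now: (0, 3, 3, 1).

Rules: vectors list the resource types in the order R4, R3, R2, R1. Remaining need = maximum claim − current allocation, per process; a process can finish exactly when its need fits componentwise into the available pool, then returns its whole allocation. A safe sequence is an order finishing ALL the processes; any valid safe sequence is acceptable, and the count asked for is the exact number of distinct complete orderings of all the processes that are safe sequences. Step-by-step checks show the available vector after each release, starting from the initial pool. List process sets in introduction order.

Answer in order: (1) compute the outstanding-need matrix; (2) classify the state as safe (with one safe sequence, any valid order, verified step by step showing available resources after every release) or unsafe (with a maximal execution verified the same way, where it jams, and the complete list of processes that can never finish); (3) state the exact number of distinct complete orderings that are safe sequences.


(1) Remaining need (order R4, R3, R2, R1):
  india: (2, 0, 5, 4)
  charlie: (7, 4, 4, 8)
  foxtrot: (4, 5, 7, 7)
  bravo: (0, 3, 3, 1)
  hotel: (1, 2, 3, 3)
  alpha: (2, 2, 4, 2)
(2) SAFE. One safe sequence: bravo, hotel, alpha, india, foxtrot, charlie.
Key observation: bravo marks the first exact bind of the order: its need (0, 3, 3, 1) fits the free (0, 3, 3, 1) with zero slack on a requested resource.
Step-by-step check:
  pool = (0, 3, 3, 1)
  bravo: need (0, 3, 3, 1) fits (0, 3, 3, 1); releases (1, 0, 0, 2), pool now (1, 3, 3, 3)
  hotel: need (1, 2, 3, 3) fits (1, 3, 3, 3); releases (1, 0, 1, 0), pool now (2, 3, 4, 3)
  alpha: need (2, 2, 4, 2) fits (2, 3, 4, 3); releases (0, 1, 1, 1), pool now (2, 4, 5, 4)
  india: need (2, 0, 5, 4) fits (2, 4, 5, 4); releases (3, 1, 2, 3), pool now (5, 5, 7, 7)
  foxtrot: need (4, 5, 7, 7) fits (5, 5, 7, 7); releases (2, 0, 1, 1), pool now (7, 5, 8, 8)
  charlie: need (7, 4, 4, 8) fits (7, 5, 8, 8); releases (1, 0, 0, 0), pool now (8, 5, 8, 8)
(3) Exactly 1 of the possible complete orderings is a safe sequence.


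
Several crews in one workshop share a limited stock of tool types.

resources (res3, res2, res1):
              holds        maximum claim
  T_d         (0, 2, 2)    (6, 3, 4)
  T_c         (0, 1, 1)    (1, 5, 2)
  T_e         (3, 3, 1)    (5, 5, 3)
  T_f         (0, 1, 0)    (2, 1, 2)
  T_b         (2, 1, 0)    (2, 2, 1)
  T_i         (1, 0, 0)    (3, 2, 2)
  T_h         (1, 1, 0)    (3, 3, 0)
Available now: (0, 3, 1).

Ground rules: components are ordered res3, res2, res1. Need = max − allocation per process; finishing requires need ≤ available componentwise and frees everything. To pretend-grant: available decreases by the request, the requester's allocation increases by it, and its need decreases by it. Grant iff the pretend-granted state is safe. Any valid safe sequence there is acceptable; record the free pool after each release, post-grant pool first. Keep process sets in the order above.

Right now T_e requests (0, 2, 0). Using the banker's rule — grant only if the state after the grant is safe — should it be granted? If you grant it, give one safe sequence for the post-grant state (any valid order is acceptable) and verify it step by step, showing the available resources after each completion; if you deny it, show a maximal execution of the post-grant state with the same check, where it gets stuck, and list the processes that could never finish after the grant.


DENY. Granting would leave the state unsafe.
Key observation: after T_b, T_h the pool peaks at (3, 3, 1), and each blocked process is short somewhere: T_d on res3, res1; T_c on res2; T_e on res1; T_f on res1; T_i on res1.
Pretend the grant happened; the run T_b, T_h goes as far as possible. Verifying each step:
  pool = (0, 1, 1)
  T_b: need (0, 1, 1) fits (0, 1, 1); releases (2, 1, 0), pool now (2, 2, 1)
  T_h: need (2, 2, 0) fits (2, 2, 1); releases (1, 1, 0), pool now (3, 3, 1)
  blocked: T_d wants (6, 1, 2), pool (3, 3, 1) — not enough res3 and res1
  blocked: T_c wants (1, 4, 1), pool (3, 3, 1) — not enough res2
  blocked: T_e wants (2, 0, 2), pool (3, 3, 1) — not enough res1
  blocked: T_f wants (2, 0, 2), pool (3, 3, 1) — not enough res1
  blocked: T_i wants (2, 2, 2), pool (3, 3, 1) — not enough res1
Post-grant, the permanently blocked set is T_d, T_c, T_e, T_f and T_i.


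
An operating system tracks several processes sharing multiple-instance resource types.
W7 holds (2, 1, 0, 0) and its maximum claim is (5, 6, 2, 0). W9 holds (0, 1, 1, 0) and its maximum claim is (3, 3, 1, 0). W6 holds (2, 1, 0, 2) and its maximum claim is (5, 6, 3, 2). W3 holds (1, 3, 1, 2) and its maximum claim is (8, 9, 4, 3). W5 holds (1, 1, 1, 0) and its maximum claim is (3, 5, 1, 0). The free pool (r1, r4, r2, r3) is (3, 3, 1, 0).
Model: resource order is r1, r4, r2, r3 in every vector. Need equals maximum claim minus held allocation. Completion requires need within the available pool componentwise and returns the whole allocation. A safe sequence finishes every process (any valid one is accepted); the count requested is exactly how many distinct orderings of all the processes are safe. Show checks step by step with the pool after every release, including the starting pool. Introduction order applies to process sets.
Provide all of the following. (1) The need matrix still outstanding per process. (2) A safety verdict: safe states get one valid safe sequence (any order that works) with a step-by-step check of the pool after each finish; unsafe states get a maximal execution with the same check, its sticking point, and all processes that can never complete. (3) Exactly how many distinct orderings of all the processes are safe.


(1) Outstanding need per process (order r1, r4, r2, r3):
  W7: (3, 5, 2, 0)
  W9: (3, 2, 0, 0)
  W6: (3, 5, 3, 0)
  W3: (7, 6, 3, 1)
  W5: (2, 4, 0, 0)
(2) The state is SAFE; one workable sequence: W9, W5, W7, W6, W3.
Key observation: W9 is the earliest step where a requested resource binds exactly: need (3, 2, 0, 0), pool (3, 3, 1, 0) at its turn.
Check, step by step:
  pool = (3, 3, 1, 0)
  run W9 (needs (3, 2, 0, 0), free (3, 3, 1, 0)); after release of (0, 1, 1, 0) the pool is (3, 4, 2, 0)
  run W5 (needs (2, 4, 0, 0), free (3, 4, 2, 0)); after release of (1, 1, 1, 0) the pool is (4, 5, 3, 0)
  run W7 (needs (3, 5, 2, 0), free (4, 5, 3, 0)); after release of (2, 1, 0, 0) the pool is (6, 6, 3, 0)
  run W6 (needs (3, 5, 3, 0), free (6, 6, 3, 0)); after release of (2, 1, 0, 2) the pool is (8, 7, 3, 2)
  run W3 (needs (7, 6, 3, 1), free (8, 7, 3, 2)); after release of (1, 3, 1, 2) the pool is (9, 10, 4, 4)
(3) Precisely 2 of the possible complete orderings are safe sequences.


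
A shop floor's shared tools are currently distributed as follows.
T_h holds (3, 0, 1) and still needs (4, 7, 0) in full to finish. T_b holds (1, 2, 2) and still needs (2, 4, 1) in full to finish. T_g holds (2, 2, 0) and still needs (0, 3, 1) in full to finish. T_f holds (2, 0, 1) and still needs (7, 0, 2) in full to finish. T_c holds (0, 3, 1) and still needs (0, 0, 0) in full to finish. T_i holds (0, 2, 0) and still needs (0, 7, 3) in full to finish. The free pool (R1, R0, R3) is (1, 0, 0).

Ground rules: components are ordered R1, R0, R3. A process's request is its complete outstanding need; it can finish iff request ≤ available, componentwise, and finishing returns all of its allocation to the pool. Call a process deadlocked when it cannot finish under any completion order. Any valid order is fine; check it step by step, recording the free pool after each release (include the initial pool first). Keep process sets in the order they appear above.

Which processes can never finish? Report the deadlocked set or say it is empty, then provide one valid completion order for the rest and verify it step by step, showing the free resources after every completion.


Nothing here is deadlocked.
Key observation: starting with T_c, each completion frees enough for the next — no one is permanently blocked.
One completion order for the rest: T_c, T_g, T_b, T_i, T_h, T_f. Check, step by step:
  pool = (1, 0, 0)
  T_c needs (0, 0, 0) <= (1, 0, 0) -> finishes; pool += (0, 3, 1) = (1, 3, 1)
  T_g needs (0, 3, 1) <= (1, 3, 1) -> finishes; pool += (2, 2, 0) = (3, 5, 1)
  T_b needs (2, 4, 1) <= (3, 5, 1) -> finishes; pool += (1, 2, 2) = (4, 7, 3)
  T_i needs (0, 7, 3) <= (4, 7, 3) -> finishes; pool += (0, 2, 0) = (4, 9, 3)
  T_h needs (4, 7, 0) <= (4, 9, 3) -> finishes; pool += (3, 0, 1) = (7, 9, 4)
  T_f needs (7, 0, 2) <= (7, 9, 4) -> finishes; pool += (2, 0, 1) = (9, 9, 5)


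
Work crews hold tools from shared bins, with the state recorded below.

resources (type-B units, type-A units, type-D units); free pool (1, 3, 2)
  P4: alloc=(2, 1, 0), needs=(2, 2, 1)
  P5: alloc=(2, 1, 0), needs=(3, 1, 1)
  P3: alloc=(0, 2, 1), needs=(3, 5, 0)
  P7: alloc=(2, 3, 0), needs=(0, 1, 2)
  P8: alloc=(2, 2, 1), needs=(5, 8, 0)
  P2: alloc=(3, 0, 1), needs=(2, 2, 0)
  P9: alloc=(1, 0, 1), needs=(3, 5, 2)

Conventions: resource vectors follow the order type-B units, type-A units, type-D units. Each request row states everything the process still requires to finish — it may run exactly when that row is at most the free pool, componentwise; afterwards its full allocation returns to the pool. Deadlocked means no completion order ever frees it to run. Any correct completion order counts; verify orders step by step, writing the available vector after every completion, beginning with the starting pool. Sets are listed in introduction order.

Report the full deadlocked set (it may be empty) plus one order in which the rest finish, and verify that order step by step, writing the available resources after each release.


Nothing here is deadlocked.
Key observation: there is always a runnable process — P7 first — so the state unwinds completely.
One completion order for the rest: P7, P3, P5, P2, P4, P9, P8. Step-by-step check:
  pool = (1, 3, 2)
  run P7 (needs (0, 1, 2), free (1, 3, 2)); after release of (2, 3, 0) the pool is (3, 6, 2)
  run P3 (needs (3, 5, 0), free (3, 6, 2)); after release of (0, 2, 1) the pool is (3, 8, 3)
  run P5 (needs (3, 1, 1), free (3, 8, 3)); after release of (2, 1, 0) the pool is (5, 9, 3)
  run P2 (needs (2, 2, 0), free (5, 9, 3)); after release of (3, 0, 1) the pool is (8, 9, 4)
  run P4 (needs (2, 2, 1), free (8, 9, 4)); after release of (2, 1, 0) the pool is (10, 10, 4)
  run P9 (needs (3, 5, 2), free (10, 10, 4)); after release of (1, 0, 1) the pool is (11, 10, 5)
  run P8 (needs (5, 8, 0), free (11, 10, 5)); after release of (2, 2, 1) the pool is (13, 12, 6)


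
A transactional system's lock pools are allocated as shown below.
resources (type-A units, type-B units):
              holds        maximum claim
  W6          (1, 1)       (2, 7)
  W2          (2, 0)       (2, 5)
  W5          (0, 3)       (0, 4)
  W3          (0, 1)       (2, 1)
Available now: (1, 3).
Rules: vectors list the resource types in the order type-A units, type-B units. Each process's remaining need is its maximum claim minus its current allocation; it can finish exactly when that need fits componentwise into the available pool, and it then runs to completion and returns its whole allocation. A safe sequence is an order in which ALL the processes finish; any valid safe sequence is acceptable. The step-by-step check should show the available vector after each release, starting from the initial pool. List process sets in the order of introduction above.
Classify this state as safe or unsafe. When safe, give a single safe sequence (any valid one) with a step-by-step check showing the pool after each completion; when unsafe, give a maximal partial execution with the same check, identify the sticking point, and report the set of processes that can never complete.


The state is SAFE; one workable sequence: W5, W2, W3, W6.
Key observation: no step in this order meets a requested resource exactly; the smallest headroom is 1, first reached at W2 (need (0, 5), pool (1, 6)).
Verifying each step:
  pool = (1, 3)
  W5: need (0, 1) fits (1, 3); releases (0, 3), pool now (1, 6)
  W2: need (0, 5) fits (1, 6); releases (2, 0), pool now (3, 6)
  W3: need (2, 0) fits (3, 6); releases (0, 1), pool now (3, 7)
  W6: need (1, 6) fits (3, 7); releases (1, 1), pool now (4, 8)


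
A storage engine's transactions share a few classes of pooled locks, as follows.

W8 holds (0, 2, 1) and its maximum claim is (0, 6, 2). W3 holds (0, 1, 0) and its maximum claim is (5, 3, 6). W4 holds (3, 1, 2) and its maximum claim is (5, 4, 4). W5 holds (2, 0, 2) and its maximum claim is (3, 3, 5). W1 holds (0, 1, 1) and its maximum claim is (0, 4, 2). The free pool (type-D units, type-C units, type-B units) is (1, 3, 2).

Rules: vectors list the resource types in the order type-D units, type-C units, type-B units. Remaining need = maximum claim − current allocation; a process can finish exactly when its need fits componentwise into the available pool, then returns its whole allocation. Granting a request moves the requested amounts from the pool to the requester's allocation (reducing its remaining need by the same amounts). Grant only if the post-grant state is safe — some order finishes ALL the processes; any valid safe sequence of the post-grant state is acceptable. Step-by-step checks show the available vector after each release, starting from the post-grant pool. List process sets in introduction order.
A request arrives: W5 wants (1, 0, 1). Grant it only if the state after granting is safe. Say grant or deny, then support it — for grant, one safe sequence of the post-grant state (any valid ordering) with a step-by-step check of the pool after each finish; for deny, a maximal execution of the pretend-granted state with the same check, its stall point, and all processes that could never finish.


GRANT: granting preserves safety; a valid post-grant sequence is W1, W5, W8, W4, W3.
Key observation: the grant leaves (0, 3, 1) free — enough for W1, whose release restarts the cascade.
Check on the post-grant state, step by step:
  pool = (0, 3, 1)
  W1 needs (0, 3, 1) <= (0, 3, 1) -> finishes; pool += (0, 1, 1) = (0, 4, 2)
  W5 needs (0, 3, 2) <= (0, 4, 2) -> finishes; pool += (3, 0, 3) = (3, 4, 5)
  W8 needs (0, 4, 1) <= (3, 4, 5) -> finishes; pool += (0, 2, 1) = (3, 6, 6)
  W4 needs (2, 3, 2) <= (3, 6, 6) -> finishes; pool += (3, 1, 2) = (6, 7, 8)
  W3 needs (5, 2, 6) <= (6, 7, 8) -> finishes; pool += (0, 1, 0) = (6, 8, 8)


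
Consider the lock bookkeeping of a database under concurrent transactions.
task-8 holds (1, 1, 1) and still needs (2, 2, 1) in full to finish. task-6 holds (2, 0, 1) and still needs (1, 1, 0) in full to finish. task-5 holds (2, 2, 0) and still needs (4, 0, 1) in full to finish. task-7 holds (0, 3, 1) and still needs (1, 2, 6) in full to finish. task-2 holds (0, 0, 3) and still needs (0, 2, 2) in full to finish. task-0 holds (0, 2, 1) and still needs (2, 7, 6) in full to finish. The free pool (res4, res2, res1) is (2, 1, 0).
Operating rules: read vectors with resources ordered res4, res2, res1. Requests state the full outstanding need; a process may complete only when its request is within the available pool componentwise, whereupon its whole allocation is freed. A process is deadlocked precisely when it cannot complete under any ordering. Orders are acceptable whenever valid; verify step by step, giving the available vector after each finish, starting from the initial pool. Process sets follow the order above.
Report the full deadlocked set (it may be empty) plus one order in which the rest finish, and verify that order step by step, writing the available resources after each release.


Deadlocked: task-7 and task-0.
Key observation: the wall is res1: completing task-6, task-5, task-8, task-2 brings the pool only to (7, 4, 5), and all the rest need more.
A valid finishing order for the others: task-6, task-5, task-8, task-2. Verifying each step:
  pool = (2, 1, 0)
  task-6: need (1, 1, 0) fits (2, 1, 0); releases (2, 0, 1), pool now (4, 1, 1)
  task-5: need (4, 0, 1) fits (4, 1, 1); releases (2, 2, 0), pool now (6, 3, 1)
  task-8: need (2, 2, 1) fits (6, 3, 1); releases (1, 1, 1), pool now (7, 4, 2)
  task-2: need (0, 2, 2) fits (7, 4, 2); releases (0, 0, 3), pool now (7, 4, 5)
None of the blocked processes ever fits:
  task-7 cannot run: need (1, 2, 6) vs free (7, 4, 5) (insufficient res1)
  task-0 cannot run: need (2, 7, 6) vs free (7, 4, 5) (insufficient res2 and res1)


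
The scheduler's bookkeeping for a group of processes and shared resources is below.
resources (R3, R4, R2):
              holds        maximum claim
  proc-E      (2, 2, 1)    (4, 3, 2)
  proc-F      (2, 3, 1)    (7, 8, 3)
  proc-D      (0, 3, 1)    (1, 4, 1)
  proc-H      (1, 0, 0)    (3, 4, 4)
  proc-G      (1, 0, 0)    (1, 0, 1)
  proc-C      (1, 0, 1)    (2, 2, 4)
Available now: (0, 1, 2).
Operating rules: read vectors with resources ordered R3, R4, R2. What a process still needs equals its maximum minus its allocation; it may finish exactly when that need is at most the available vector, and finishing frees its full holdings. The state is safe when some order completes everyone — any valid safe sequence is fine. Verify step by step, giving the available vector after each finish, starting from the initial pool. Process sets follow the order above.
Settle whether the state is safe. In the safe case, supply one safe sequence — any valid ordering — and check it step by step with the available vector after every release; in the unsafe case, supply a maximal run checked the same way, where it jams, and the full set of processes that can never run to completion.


SAFE. One safe sequence: proc-G, proc-D, proc-C, proc-H, proc-E, proc-F.
Key observation: at proc-D the run first touches a limit — (1, 1, 0) against (1, 1, 2), exact on a resource it actually requests.
Walking it through:
  pool = (0, 1, 2)
  proc-G needs (0, 0, 1) <= (0, 1, 2) -> finishes; pool += (1, 0, 0) = (1, 1, 2)
  proc-D needs (1, 1, 0) <= (1, 1, 2) -> finishes; pool += (0, 3, 1) = (1, 4, 3)
  proc-C needs (1, 2, 3) <= (1, 4, 3) -> finishes; pool += (1, 0, 1) = (2, 4, 4)
  proc-H needs (2, 4, 4) <= (2, 4, 4) -> finishes; pool += (1, 0, 0) = (3, 4, 4)
  proc-E needs (2, 1, 1) <= (3, 4, 4) -> finishes; pool += (2, 2, 1) = (5, 6, 5)
  proc-F needs (5, 5, 2) <= (5, 6, 5) -> finishes; pool += (2, 3, 1) = (7, 9, 6)


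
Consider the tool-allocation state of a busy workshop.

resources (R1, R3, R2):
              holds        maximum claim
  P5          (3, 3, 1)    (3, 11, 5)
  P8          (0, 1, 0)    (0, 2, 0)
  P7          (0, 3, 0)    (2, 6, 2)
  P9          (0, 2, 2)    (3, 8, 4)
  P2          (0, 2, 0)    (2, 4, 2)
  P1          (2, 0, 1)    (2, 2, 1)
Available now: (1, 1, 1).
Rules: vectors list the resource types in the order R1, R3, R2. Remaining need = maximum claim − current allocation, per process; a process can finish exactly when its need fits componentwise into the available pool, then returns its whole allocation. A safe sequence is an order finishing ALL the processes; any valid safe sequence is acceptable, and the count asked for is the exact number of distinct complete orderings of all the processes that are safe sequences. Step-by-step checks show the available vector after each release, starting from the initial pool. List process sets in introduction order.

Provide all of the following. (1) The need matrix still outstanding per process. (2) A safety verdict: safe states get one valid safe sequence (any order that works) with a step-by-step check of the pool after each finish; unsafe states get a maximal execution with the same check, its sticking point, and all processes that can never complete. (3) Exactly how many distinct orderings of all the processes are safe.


(1) Outstanding need per process (order R1, R3, R2):
  P5: (0, 8, 4)
  P8: (0, 1, 0)
  P7: (2, 3, 2)
  P9: (3, 6, 2)
  P2: (2, 2, 2)
  P1: (0, 2, 0)
(2) SAFE, for example via the order P8, P1, P2, P7, P9, P5.
Key observation: reading the order forward, P8 is the first process whose need (0, 1, 0) meets the free pool (1, 1, 1) exactly on a resource it requests.
Step-by-step check:
  pool = (1, 1, 1)
  P8: need (0, 1, 0) fits (1, 1, 1); releases (0, 1, 0), pool now (1, 2, 1)
  P1: need (0, 2, 0) fits (1, 2, 1); releases (2, 0, 1), pool now (3, 2, 2)
  P2: need (2, 2, 2) fits (3, 2, 2); releases (0, 2, 0), pool now (3, 4, 2)
  P7: need (2, 3, 2) fits (3, 4, 2); releases (0, 3, 0), pool now (3, 7, 2)
  P9: need (3, 6, 2) fits (3, 7, 2); releases (0, 2, 2), pool now (3, 9, 4)
  P5: need (0, 8, 4) fits (3, 9, 4); releases (3, 3, 1), pool now (6, 12, 5)
(3) Exactly 1 of the possible complete orderings is a safe sequence.


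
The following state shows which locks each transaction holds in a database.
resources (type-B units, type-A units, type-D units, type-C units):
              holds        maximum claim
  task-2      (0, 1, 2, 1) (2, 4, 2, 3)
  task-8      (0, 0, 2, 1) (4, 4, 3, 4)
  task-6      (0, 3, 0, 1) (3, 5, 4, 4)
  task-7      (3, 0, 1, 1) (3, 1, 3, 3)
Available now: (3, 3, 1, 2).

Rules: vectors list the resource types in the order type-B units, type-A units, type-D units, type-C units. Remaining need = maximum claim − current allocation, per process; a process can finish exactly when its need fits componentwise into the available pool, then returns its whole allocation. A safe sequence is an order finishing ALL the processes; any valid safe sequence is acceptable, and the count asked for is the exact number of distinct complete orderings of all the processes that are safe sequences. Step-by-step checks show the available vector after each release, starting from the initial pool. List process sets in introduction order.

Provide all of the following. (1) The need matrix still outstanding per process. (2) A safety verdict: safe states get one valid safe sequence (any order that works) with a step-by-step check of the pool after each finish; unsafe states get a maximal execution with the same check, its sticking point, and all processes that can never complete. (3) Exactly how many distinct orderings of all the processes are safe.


(1) Remaining need (order type-B units, type-A units, type-D units, type-C units):
  task-2: (2, 3, 0, 2)
  task-8: (4, 4, 1, 3)
  task-6: (3, 2, 4, 3)
  task-7: (0, 1, 2, 2)
(2) SAFE — a valid safe sequence is task-2, task-7, task-8, task-6.
Key observation: task-2 is the earliest step where a requested resource binds exactly: need (2, 3, 0, 2), pool (3, 3, 1, 2) at its turn.
Walking it through:
  pool = (3, 3, 1, 2)
  run task-2 (needs (2, 3, 0, 2), free (3, 3, 1, 2)); after release of (0, 1, 2, 1) the pool is (3, 4, 3, 3)
  run task-7 (needs (0, 1, 2, 2), free (3, 4, 3, 3)); after release of (3, 0, 1, 1) the pool is (6, 4, 4, 4)
  run task-8 (needs (4, 4, 1, 3), free (6, 4, 4, 4)); after release of (0, 0, 2, 1) the pool is (6, 4, 6, 5)
  run task-6 (needs (3, 2, 4, 3), free (6, 4, 6, 5)); after release of (0, 3, 0, 1) the pool is (6, 7, 6, 6)
(3) Exactly 2 of the possible complete orderings are safe sequences.
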